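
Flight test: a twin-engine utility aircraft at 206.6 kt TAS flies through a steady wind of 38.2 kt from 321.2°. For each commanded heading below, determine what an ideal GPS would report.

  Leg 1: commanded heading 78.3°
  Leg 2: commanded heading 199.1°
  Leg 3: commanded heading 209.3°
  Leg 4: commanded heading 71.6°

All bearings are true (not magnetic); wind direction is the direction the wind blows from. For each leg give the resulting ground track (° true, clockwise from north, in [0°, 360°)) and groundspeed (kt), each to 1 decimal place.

Leg 1: heading 78.3°; drift +8.6° → track 86.9°, groundspeed 226.6 kt
Leg 2: heading 199.1°; drift -8.1° → track 191.0°, groundspeed 229.2 kt
Leg 3: heading 209.3°; drift -9.1° → track 200.2°, groundspeed 223.7 kt
Leg 4: heading 71.6°; drift +9.2° → track 80.8°, groundspeed 222.8 kt

Leg 1: track=86.9°, groundspeed=226.6 kt
Leg 2: track=191.0°, groundspeed=229.2 kt
Leg 3: track=200.2°, groundspeed=223.7 kt
Leg 4: track=80.8°, groundspeed=222.8 kt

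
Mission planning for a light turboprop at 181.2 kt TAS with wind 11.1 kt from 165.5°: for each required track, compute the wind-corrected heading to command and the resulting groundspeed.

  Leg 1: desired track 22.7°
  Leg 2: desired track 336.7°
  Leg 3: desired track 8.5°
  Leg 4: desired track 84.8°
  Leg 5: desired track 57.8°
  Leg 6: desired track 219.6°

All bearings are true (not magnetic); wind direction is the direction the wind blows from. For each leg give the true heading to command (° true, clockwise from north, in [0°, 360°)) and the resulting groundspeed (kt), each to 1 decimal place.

Leg 1: desired track 22.7°; wind correction +2.1° → command heading 24.8°, groundspeed 189.9 kt
Leg 2: desired track 336.7°; wind correction -0.5° → command heading 336.2°, groundspeed 192.2 kt
Leg 3: desired track 8.5°; wind correction +1.4° → command heading 9.9°, groundspeed 191.4 kt
Leg 4: desired track 84.8°; wind correction +3.5° → command heading 88.3°, groundspeed 179.1 kt
Leg 5: desired track 57.8°; wind correction +3.3° → command heading 61.1°, groundspeed 184.3 kt
Leg 6: desired track 219.6°; wind correction -2.8° → command heading 216.8°, groundspeed 174.5 kt

Leg 1: heading=24.8°, groundspeed=189.9 kt
Leg 2: heading=336.2°, groundspeed=192.2 kt
Leg 3: heading=9.9°, groundspeed=191.4 kt
Leg 4: heading=88.3°, groundspeed=179.1 kt
Leg 5: heading=61.1°, groundspeed=184.3 kt
Leg 6: heading=216.8°, groundspeed=174.5 kt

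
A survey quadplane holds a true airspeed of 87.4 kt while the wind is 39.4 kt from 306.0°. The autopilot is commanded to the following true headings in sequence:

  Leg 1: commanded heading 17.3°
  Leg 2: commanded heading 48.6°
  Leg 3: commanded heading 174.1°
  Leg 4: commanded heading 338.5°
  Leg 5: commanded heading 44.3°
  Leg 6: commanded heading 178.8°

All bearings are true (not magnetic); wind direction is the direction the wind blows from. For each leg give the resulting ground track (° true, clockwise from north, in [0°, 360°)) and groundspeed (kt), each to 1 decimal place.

Leg 1: track=43.8°, groundspeed=83.6 kt
Leg 2: track=70.4°, groundspeed=103.4 kt
Leg 3: track=159.6°, groundspeed=117.4 kt
Leg 4: track=359.8°, groundspeed=58.2 kt
Leg 5: track=67.0°, groundspeed=100.9 kt
Leg 6: track=163.0°, groundspeed=115.6 kt

Leg 1: heading 17.3°; drift +26.5° → track 43.8°, groundspeed 83.6 kt
Leg 2: heading 48.6°; drift +21.8° → track 70.4°, groundspeed 103.4 kt
Leg 3: heading 174.1°; drift -14.5° → track 159.6°, groundspeed 117.4 kt
Leg 4: heading 338.5°; drift +21.3° → track 359.8°, groundspeed 58.2 kt
Leg 5: heading 44.3°; drift +22.7° → track 67.0°, groundspeed 100.9 kt
Leg 6: heading 178.8°; drift -15.8° → track 163.0°, groundspeed 115.6 kt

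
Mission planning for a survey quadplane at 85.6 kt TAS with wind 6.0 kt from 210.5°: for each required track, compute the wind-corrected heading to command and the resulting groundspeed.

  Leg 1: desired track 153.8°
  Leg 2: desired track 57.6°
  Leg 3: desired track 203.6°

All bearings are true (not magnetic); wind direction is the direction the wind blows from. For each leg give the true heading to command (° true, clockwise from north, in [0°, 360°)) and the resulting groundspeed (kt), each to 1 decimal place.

Leg 1: desired track 153.8°; wind correction +3.4° → command heading 157.2°, groundspeed 82.2 kt
Leg 2: desired track 57.6°; wind correction +1.8° → command heading 59.4°, groundspeed 90.9 kt
Leg 3: desired track 203.6°; wind correction +0.5° → command heading 204.1°, groundspeed 79.6 kt

Leg 1: heading=157.2°, groundspeed=82.2 kt
Leg 2: heading=59.4°, groundspeed=90.9 kt
Leg 3: heading=204.1°, groundspeed=79.6 kt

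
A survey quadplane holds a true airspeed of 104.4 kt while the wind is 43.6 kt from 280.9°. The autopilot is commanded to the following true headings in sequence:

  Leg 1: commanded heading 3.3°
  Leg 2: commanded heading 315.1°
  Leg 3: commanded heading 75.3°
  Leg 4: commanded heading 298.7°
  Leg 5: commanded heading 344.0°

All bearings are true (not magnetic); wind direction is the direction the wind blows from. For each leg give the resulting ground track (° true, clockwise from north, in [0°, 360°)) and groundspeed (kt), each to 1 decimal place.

Leg 1: heading 3.3°; drift +23.7° → track 27.0°, groundspeed 107.7 kt
Leg 2: heading 315.1°; drift +19.7° → track 334.8°, groundspeed 72.6 kt
Leg 3: heading 75.3°; drift +7.5° → track 82.8°, groundspeed 144.9 kt
Leg 4: heading 298.7°; drift +12.0° → track 310.7°, groundspeed 64.3 kt
Leg 5: heading 344.0°; drift +24.7° → track 8.7°, groundspeed 93.2 kt

Leg 1: track=27.0°, groundspeed=107.7 kt
Leg 2: track=334.8°, groundspeed=72.6 kt
Leg 3: track=82.8°, groundspeed=144.9 kt
Leg 4: track=310.7°, groundspeed=64.3 kt
Leg 5: track=8.7°, groundspeed=93.2 kt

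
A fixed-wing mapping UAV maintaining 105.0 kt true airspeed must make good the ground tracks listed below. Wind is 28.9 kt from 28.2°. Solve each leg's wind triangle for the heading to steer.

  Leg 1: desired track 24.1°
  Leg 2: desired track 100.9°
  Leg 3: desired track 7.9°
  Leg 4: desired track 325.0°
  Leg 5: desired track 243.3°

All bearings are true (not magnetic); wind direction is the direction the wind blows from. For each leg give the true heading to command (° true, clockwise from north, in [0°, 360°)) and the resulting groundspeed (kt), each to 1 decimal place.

Leg 1: desired track 24.1°; wind correction +1.1° → command heading 25.2°, groundspeed 76.2 kt
Leg 2: desired track 100.9°; wind correction -15.2° → command heading 85.7°, groundspeed 92.7 kt
Leg 3: desired track 7.9°; wind correction +5.5° → command heading 13.4°, groundspeed 77.4 kt
Leg 4: desired track 325.0°; wind correction +14.2° → command heading 339.2°, groundspeed 88.8 kt
Leg 5: desired track 243.3°; wind correction +9.1° → command heading 252.4°, groundspeed 127.3 kt

Leg 1: heading=25.2°, groundspeed=76.2 kt
Leg 2: heading=85.7°, groundspeed=92.7 kt
Leg 3: heading=13.4°, groundspeed=77.4 kt
Leg 4: heading=339.2°, groundspeed=88.8 kt
Leg 5: heading=252.4°, groundspeed=127.3 kt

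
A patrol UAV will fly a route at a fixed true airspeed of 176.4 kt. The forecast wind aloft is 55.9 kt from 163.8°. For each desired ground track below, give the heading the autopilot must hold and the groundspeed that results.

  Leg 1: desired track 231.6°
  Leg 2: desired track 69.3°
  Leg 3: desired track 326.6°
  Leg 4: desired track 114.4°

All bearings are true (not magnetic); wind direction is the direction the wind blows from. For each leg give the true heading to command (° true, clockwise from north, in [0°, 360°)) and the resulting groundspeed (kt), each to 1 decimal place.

Leg 1: desired track 231.6°; wind correction -17.1° → command heading 214.5°, groundspeed 147.5 kt
Leg 2: desired track 69.3°; wind correction +18.4° → command heading 87.7°, groundspeed 171.8 kt
Leg 3: desired track 326.6°; wind correction -5.4° → command heading 321.2°, groundspeed 229.0 kt
Leg 4: desired track 114.4°; wind correction +13.9° → command heading 128.3°, groundspeed 134.8 kt

Leg 1: heading=214.5°, groundspeed=147.5 kt
Leg 2: heading=87.7°, groundspeed=171.8 kt
Leg 3: heading=321.2°, groundspeed=229.0 kt
Leg 4: heading=128.3°, groundspeed=134.8 kt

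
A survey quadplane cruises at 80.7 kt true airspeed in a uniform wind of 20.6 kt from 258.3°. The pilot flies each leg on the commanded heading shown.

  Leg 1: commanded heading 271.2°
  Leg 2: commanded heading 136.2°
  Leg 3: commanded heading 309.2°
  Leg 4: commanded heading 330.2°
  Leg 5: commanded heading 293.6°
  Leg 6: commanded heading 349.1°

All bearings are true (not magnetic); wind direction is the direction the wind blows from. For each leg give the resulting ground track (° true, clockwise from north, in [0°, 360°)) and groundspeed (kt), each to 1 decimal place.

Leg 1: track=275.5°, groundspeed=60.8 kt
Leg 2: track=125.4°, groundspeed=93.3 kt
Leg 3: track=322.5°, groundspeed=69.6 kt
Leg 4: track=345.0°, groundspeed=76.8 kt
Leg 5: track=304.2°, groundspeed=65.0 kt
Leg 6: track=3.4°, groundspeed=83.6 kt

Leg 1: heading 271.2°; drift +4.3° → track 275.5°, groundspeed 60.8 kt
Leg 2: heading 136.2°; drift -10.8° → track 125.4°, groundspeed 93.3 kt
Leg 3: heading 309.2°; drift +13.3° → track 322.5°, groundspeed 69.6 kt
Leg 4: heading 330.2°; drift +14.8° → track 345.0°, groundspeed 76.8 kt
Leg 5: heading 293.6°; drift +10.6° → track 304.2°, groundspeed 65.0 kt
Leg 6: heading 349.1°; drift +14.3° → track 3.4°, groundspeed 83.6 kt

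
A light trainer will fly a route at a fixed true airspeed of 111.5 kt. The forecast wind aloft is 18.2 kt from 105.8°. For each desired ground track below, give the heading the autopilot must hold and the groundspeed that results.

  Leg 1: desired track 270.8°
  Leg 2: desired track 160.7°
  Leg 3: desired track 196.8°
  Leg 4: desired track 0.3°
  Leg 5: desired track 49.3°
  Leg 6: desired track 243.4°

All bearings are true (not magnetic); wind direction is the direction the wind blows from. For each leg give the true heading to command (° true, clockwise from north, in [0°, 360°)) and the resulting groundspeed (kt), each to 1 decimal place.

Leg 1: desired track 270.8°; wind correction -2.4° → command heading 268.4°, groundspeed 129.0 kt
Leg 2: desired track 160.7°; wind correction -7.7° → command heading 153.0°, groundspeed 100.0 kt
Leg 3: desired track 196.8°; wind correction -9.4° → command heading 187.4°, groundspeed 110.3 kt
Leg 4: desired track 0.3°; wind correction +9.0° → command heading 9.3°, groundspeed 115.0 kt
Leg 5: desired track 49.3°; wind correction +7.8° → command heading 57.1°, groundspeed 100.4 kt
Leg 6: desired track 243.4°; wind correction -6.3° → command heading 237.1°, groundspeed 124.3 kt

Leg 1: heading=268.4°, groundspeed=129.0 kt
Leg 2: heading=153.0°, groundspeed=100.0 kt
Leg 3: heading=187.4°, groundspeed=110.3 kt
Leg 4: heading=9.3°, groundspeed=115.0 kt
Leg 5: heading=57.1°, groundspeed=100.4 kt
Leg 6: heading=237.1°, groundspeed=124.3 kt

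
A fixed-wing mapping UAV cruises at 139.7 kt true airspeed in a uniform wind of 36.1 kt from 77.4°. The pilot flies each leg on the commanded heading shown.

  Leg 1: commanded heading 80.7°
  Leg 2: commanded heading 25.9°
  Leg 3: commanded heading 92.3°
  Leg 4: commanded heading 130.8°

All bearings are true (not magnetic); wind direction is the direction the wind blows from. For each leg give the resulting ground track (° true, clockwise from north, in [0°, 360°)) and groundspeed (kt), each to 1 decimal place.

Leg 1: track=81.8°, groundspeed=103.7 kt
Leg 2: track=12.3°, groundspeed=120.6 kt
Leg 3: track=97.4°, groundspeed=105.2 kt
Leg 4: track=144.6°, groundspeed=121.7 kt

Leg 1: heading 80.7°; drift +1.1° → track 81.8°, groundspeed 103.7 kt
Leg 2: heading 25.9°; drift -13.6° → track 12.3°, groundspeed 120.6 kt
Leg 3: heading 92.3°; drift +5.1° → track 97.4°, groundspeed 105.2 kt
Leg 4: heading 130.8°; drift +13.8° → track 144.6°, groundspeed 121.7 kt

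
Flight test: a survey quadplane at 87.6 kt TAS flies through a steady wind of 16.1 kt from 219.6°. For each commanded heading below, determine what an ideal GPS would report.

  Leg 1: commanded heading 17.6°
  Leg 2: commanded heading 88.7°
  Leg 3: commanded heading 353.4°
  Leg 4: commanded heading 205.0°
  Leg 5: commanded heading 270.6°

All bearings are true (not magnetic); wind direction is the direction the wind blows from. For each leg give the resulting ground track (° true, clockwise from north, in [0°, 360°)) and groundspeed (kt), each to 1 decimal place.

Leg 1: track=21.0°, groundspeed=102.7 kt
Leg 2: track=81.6°, groundspeed=98.9 kt
Leg 3: track=0.1°, groundspeed=99.4 kt
Leg 4: track=201.8°, groundspeed=72.1 kt
Leg 5: track=279.8°, groundspeed=78.5 kt

Leg 1: heading 17.6°; drift +3.4° → track 21.0°, groundspeed 102.7 kt
Leg 2: heading 88.7°; drift -7.1° → track 81.6°, groundspeed 98.9 kt
Leg 3: heading 353.4°; drift +6.7° → track 0.1°, groundspeed 99.4 kt
Leg 4: heading 205.0°; drift -3.2° → track 201.8°, groundspeed 72.1 kt
Leg 5: heading 270.6°; drift +9.2° → track 279.8°, groundspeed 78.5 kt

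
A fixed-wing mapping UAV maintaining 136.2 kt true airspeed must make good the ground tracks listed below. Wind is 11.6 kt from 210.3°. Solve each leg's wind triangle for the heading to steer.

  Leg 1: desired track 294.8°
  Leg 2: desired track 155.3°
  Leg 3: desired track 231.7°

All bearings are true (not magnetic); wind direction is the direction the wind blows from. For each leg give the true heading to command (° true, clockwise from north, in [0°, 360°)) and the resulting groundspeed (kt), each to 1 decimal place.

Leg 1: heading=289.9°, groundspeed=134.6 kt
Leg 2: heading=159.3°, groundspeed=129.2 kt
Leg 3: heading=229.9°, groundspeed=125.3 kt

Leg 1: desired track 294.8°; wind correction -4.9° → command heading 289.9°, groundspeed 134.6 kt
Leg 2: desired track 155.3°; wind correction +4.0° → command heading 159.3°, groundspeed 129.2 kt
Leg 3: desired track 231.7°; wind correction -1.8° → command heading 229.9°, groundspeed 125.3 kt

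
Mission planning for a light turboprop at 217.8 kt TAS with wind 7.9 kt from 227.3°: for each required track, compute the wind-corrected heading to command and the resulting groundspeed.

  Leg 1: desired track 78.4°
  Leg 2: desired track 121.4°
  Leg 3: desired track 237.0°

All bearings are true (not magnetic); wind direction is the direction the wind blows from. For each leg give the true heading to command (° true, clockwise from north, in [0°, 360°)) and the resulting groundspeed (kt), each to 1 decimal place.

Leg 1: heading=79.5°, groundspeed=224.5 kt
Leg 2: heading=123.4°, groundspeed=219.8 kt
Leg 3: heading=236.6°, groundspeed=210.0 kt

Leg 1: desired track 78.4°; wind correction +1.1° → command heading 79.5°, groundspeed 224.5 kt
Leg 2: desired track 121.4°; wind correction +2.0° → command heading 123.4°, groundspeed 219.8 kt
Leg 3: desired track 237.0°; wind correction -0.4° → command heading 236.6°, groundspeed 210.0 kt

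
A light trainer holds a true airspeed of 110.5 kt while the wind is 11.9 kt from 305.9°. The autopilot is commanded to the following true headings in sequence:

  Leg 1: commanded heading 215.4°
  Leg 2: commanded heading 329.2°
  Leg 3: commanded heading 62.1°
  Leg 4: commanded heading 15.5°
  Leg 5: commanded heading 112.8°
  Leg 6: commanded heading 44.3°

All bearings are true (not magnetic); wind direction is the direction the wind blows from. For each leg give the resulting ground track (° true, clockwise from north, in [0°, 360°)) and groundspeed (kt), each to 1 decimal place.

Leg 1: heading 215.4°; drift -6.1° → track 209.3°, groundspeed 111.2 kt
Leg 2: heading 329.2°; drift +2.7° → track 331.9°, groundspeed 99.7 kt
Leg 3: heading 62.1°; drift +5.3° → track 67.4°, groundspeed 116.2 kt
Leg 4: heading 15.5°; drift +6.0° → track 21.5°, groundspeed 106.9 kt
Leg 5: heading 112.8°; drift +1.3° → track 114.1°, groundspeed 122.1 kt
Leg 6: heading 44.3°; drift +6.0° → track 50.3°, groundspeed 112.9 kt

Leg 1: track=209.3°, groundspeed=111.2 kt
Leg 2: track=331.9°, groundspeed=99.7 kt
Leg 3: track=67.4°, groundspeed=116.2 kt
Leg 4: track=21.5°, groundspeed=106.9 kt
Leg 5: track=114.1°, groundspeed=122.1 kt
Leg 6: track=50.3°, groundspeed=112.9 kt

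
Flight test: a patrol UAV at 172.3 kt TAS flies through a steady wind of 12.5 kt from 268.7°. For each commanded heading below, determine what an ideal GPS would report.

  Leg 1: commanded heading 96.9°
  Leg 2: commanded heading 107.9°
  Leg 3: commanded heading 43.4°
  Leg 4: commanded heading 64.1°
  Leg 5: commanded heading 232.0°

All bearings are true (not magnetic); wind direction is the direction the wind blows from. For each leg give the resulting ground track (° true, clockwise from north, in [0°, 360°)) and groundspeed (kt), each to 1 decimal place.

Leg 1: track=96.3°, groundspeed=184.7 kt
Leg 2: track=106.6°, groundspeed=184.2 kt
Leg 3: track=46.2°, groundspeed=181.3 kt
Leg 4: track=65.7°, groundspeed=183.7 kt
Leg 5: track=229.4°, groundspeed=162.4 kt

Leg 1: heading 96.9°; drift -0.6° → track 96.3°, groundspeed 184.7 kt
Leg 2: heading 107.9°; drift -1.3° → track 106.6°, groundspeed 184.2 kt
Leg 3: heading 43.4°; drift +2.8° → track 46.2°, groundspeed 181.3 kt
Leg 4: heading 64.1°; drift +1.6° → track 65.7°, groundspeed 183.7 kt
Leg 5: heading 232.0°; drift -2.6° → track 229.4°, groundspeed 162.4 kt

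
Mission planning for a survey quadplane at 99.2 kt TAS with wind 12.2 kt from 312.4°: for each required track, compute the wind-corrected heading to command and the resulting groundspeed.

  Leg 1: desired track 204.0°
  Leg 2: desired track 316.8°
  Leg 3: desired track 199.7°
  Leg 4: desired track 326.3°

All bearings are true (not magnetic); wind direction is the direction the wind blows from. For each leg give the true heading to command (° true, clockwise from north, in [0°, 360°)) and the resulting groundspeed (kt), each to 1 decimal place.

Leg 1: desired track 204.0°; wind correction +6.7° → command heading 210.7°, groundspeed 102.4 kt
Leg 2: desired track 316.8°; wind correction -0.5° → command heading 316.3°, groundspeed 87.0 kt
Leg 3: desired track 199.7°; wind correction +6.5° → command heading 206.2°, groundspeed 103.3 kt
Leg 4: desired track 326.3°; wind correction -1.7° → command heading 324.6°, groundspeed 87.3 kt

Leg 1: heading=210.7°, groundspeed=102.4 kt
Leg 2: heading=316.3°, groundspeed=87.0 kt
Leg 3: heading=206.2°, groundspeed=103.3 kt
Leg 4: heading=324.6°, groundspeed=87.3 kt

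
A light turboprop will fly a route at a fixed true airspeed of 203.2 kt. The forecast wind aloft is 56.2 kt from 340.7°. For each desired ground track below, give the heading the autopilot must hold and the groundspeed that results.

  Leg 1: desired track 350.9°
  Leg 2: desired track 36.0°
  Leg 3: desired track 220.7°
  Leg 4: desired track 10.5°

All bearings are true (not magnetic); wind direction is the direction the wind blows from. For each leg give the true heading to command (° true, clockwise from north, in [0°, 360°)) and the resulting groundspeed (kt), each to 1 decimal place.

Leg 1: desired track 350.9°; wind correction -2.8° → command heading 348.1°, groundspeed 147.6 kt
Leg 2: desired track 36.0°; wind correction -13.1° → command heading 22.9°, groundspeed 165.9 kt
Leg 3: desired track 220.7°; wind correction +13.9° → command heading 234.6°, groundspeed 225.4 kt
Leg 4: desired track 10.5°; wind correction -7.9° → command heading 2.6°, groundspeed 152.5 kt

Leg 1: heading=348.1°, groundspeed=147.6 kt
Leg 2: heading=22.9°, groundspeed=165.9 kt
Leg 3: heading=234.6°, groundspeed=225.4 kt
Leg 4: heading=2.6°, groundspeed=152.5 kt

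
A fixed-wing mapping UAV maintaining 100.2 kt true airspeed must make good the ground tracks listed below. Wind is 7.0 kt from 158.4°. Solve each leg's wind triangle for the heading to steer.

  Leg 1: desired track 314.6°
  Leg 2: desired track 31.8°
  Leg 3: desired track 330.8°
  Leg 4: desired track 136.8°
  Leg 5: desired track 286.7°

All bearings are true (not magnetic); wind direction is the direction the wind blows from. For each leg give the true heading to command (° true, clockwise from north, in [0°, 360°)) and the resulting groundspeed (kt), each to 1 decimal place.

Leg 1: heading=313.0°, groundspeed=106.6 kt
Leg 2: heading=35.0°, groundspeed=104.2 kt
Leg 3: heading=330.3°, groundspeed=107.1 kt
Leg 4: heading=138.3°, groundspeed=93.7 kt
Leg 5: heading=283.6°, groundspeed=104.4 kt

Leg 1: desired track 314.6°; wind correction -1.6° → command heading 313.0°, groundspeed 106.6 kt
Leg 2: desired track 31.8°; wind correction +3.2° → command heading 35.0°, groundspeed 104.2 kt
Leg 3: desired track 330.8°; wind correction -0.5° → command heading 330.3°, groundspeed 107.1 kt
Leg 4: desired track 136.8°; wind correction +1.5° → command heading 138.3°, groundspeed 93.7 kt
Leg 5: desired track 286.7°; wind correction -3.1° → command heading 283.6°, groundspeed 104.4 kt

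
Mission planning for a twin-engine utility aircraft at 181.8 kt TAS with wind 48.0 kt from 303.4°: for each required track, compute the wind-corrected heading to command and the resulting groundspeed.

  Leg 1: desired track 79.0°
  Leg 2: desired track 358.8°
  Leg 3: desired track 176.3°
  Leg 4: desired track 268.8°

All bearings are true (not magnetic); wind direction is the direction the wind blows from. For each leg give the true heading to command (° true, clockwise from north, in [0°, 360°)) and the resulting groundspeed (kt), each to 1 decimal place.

Leg 1: heading=68.4°, groundspeed=213.0 kt
Leg 2: heading=346.2°, groundspeed=150.2 kt
Leg 3: heading=188.5°, groundspeed=206.7 kt
Leg 4: heading=277.4°, groundspeed=140.2 kt

Leg 1: desired track 79.0°; wind correction -10.6° → command heading 68.4°, groundspeed 213.0 kt
Leg 2: desired track 358.8°; wind correction -12.6° → command heading 346.2°, groundspeed 150.2 kt
Leg 3: desired track 176.3°; wind correction +12.2° → command heading 188.5°, groundspeed 206.7 kt
Leg 4: desired track 268.8°; wind correction +8.6° → command heading 277.4°, groundspeed 140.2 kt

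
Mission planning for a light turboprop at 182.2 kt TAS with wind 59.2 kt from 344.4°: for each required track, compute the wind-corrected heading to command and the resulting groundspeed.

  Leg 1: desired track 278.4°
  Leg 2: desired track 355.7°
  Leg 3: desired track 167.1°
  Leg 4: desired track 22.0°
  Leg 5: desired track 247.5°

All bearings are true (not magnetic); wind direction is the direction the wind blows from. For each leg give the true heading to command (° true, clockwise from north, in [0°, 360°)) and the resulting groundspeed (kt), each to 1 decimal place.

Leg 1: desired track 278.4°; wind correction +17.3° → command heading 295.7°, groundspeed 149.9 kt
Leg 2: desired track 355.7°; wind correction -3.7° → command heading 352.0°, groundspeed 123.8 kt
Leg 3: desired track 167.1°; wind correction +0.9° → command heading 168.0°, groundspeed 241.3 kt
Leg 4: desired track 22.0°; wind correction -11.4° → command heading 10.6°, groundspeed 131.7 kt
Leg 5: desired track 247.5°; wind correction +18.8° → command heading 266.3°, groundspeed 179.6 kt

Leg 1: heading=295.7°, groundspeed=149.9 kt
Leg 2: heading=352.0°, groundspeed=123.8 kt
Leg 3: heading=168.0°, groundspeed=241.3 kt
Leg 4: heading=10.6°, groundspeed=131.7 kt
Leg 5: heading=266.3°, groundspeed=179.6 kt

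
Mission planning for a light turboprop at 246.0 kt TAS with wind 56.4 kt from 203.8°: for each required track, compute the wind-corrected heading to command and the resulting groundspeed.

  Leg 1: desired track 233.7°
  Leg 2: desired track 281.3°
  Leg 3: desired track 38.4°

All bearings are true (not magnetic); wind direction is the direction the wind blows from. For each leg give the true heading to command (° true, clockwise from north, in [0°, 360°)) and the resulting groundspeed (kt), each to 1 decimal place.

Leg 1: desired track 233.7°; wind correction -6.6° → command heading 227.1°, groundspeed 195.5 kt
Leg 2: desired track 281.3°; wind correction -12.9° → command heading 268.4°, groundspeed 227.6 kt
Leg 3: desired track 38.4°; wind correction +3.3° → command heading 41.7°, groundspeed 300.2 kt

Leg 1: heading=227.1°, groundspeed=195.5 kt
Leg 2: heading=268.4°, groundspeed=227.6 kt
Leg 3: heading=41.7°, groundspeed=300.2 kt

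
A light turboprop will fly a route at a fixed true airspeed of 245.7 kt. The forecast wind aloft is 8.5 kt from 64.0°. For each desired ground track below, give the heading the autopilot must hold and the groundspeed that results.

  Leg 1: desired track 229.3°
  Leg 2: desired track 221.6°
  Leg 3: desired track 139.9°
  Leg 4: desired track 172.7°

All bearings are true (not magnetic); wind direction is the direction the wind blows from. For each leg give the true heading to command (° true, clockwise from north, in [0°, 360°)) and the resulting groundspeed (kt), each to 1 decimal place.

Leg 1: desired track 229.3°; wind correction -0.5° → command heading 228.8°, groundspeed 253.9 kt
Leg 2: desired track 221.6°; wind correction -0.8° → command heading 220.8°, groundspeed 253.5 kt
Leg 3: desired track 139.9°; wind correction -1.9° → command heading 138.0°, groundspeed 243.5 kt
Leg 4: desired track 172.7°; wind correction -1.9° → command heading 170.8°, groundspeed 248.3 kt

Leg 1: heading=228.8°, groundspeed=253.9 kt
Leg 2: heading=220.8°, groundspeed=253.5 kt
Leg 3: heading=138.0°, groundspeed=243.5 kt
Leg 4: heading=170.8°, groundspeed=248.3 kt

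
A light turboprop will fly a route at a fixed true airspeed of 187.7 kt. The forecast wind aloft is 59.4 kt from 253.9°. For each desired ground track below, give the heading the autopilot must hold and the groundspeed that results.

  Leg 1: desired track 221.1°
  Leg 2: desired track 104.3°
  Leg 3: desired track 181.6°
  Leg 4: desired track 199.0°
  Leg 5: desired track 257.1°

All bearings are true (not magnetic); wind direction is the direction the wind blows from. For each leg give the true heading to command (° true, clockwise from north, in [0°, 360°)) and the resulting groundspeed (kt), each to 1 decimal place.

Leg 1: heading=231.0°, groundspeed=135.0 kt
Leg 2: heading=113.5°, groundspeed=236.5 kt
Leg 3: heading=199.1°, groundspeed=160.9 kt
Leg 4: heading=214.0°, groundspeed=147.1 kt
Leg 5: heading=256.1°, groundspeed=128.4 kt

Leg 1: desired track 221.1°; wind correction +9.9° → command heading 231.0°, groundspeed 135.0 kt
Leg 2: desired track 104.3°; wind correction +9.2° → command heading 113.5°, groundspeed 236.5 kt
Leg 3: desired track 181.6°; wind correction +17.5° → command heading 199.1°, groundspeed 160.9 kt
Leg 4: desired track 199.0°; wind correction +15.0° → command heading 214.0°, groundspeed 147.1 kt
Leg 5: desired track 257.1°; wind correction -1.0° → command heading 256.1°, groundspeed 128.4 kt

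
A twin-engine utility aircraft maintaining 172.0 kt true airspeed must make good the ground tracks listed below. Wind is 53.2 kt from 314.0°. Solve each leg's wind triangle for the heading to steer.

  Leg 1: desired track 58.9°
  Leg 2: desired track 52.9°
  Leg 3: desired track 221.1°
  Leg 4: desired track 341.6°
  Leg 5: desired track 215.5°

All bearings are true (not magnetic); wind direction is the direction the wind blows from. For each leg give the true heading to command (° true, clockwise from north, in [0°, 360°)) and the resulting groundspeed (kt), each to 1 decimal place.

Leg 1: heading=41.5°, groundspeed=177.8 kt
Leg 2: heading=35.1°, groundspeed=172.0 kt
Leg 3: heading=239.1°, groundspeed=166.3 kt
Leg 4: heading=333.4°, groundspeed=123.1 kt
Leg 5: heading=233.3°, groundspeed=171.6 kt

Leg 1: desired track 58.9°; wind correction -17.4° → command heading 41.5°, groundspeed 177.8 kt
Leg 2: desired track 52.9°; wind correction -17.8° → command heading 35.1°, groundspeed 172.0 kt
Leg 3: desired track 221.1°; wind correction +18.0° → command heading 239.1°, groundspeed 166.3 kt
Leg 4: desired track 341.6°; wind correction -8.2° → command heading 333.4°, groundspeed 123.1 kt
Leg 5: desired track 215.5°; wind correction +17.8° → command heading 233.3°, groundspeed 171.6 kt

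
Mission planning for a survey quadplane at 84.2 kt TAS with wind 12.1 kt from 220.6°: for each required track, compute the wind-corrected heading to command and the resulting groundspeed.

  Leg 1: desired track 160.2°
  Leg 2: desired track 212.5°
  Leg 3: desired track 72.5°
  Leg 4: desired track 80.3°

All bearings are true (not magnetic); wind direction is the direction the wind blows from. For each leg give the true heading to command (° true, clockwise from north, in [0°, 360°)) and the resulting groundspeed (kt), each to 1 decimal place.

Leg 1: desired track 160.2°; wind correction +7.2° → command heading 167.4°, groundspeed 77.6 kt
Leg 2: desired track 212.5°; wind correction +1.2° → command heading 213.7°, groundspeed 72.2 kt
Leg 3: desired track 72.5°; wind correction +4.4° → command heading 76.9°, groundspeed 94.2 kt
Leg 4: desired track 80.3°; wind correction +5.3° → command heading 85.6°, groundspeed 93.2 kt

Leg 1: heading=167.4°, groundspeed=77.6 kt
Leg 2: heading=213.7°, groundspeed=72.2 kt
Leg 3: heading=76.9°, groundspeed=94.2 kt
Leg 4: heading=85.6°, groundspeed=93.2 kt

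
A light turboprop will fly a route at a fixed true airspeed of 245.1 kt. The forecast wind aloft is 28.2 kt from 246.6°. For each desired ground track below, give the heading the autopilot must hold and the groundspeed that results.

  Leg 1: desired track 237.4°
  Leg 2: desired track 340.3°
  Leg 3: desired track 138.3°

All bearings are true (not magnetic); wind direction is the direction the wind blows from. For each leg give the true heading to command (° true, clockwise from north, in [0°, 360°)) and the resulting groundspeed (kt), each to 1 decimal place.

Leg 1: heading=238.5°, groundspeed=217.2 kt
Leg 2: heading=333.7°, groundspeed=245.3 kt
Leg 3: heading=144.6°, groundspeed=252.5 kt

Leg 1: desired track 237.4°; wind correction +1.1° → command heading 238.5°, groundspeed 217.2 kt
Leg 2: desired track 340.3°; wind correction -6.6° → command heading 333.7°, groundspeed 245.3 kt
Leg 3: desired track 138.3°; wind correction +6.3° → command heading 144.6°, groundspeed 252.5 kt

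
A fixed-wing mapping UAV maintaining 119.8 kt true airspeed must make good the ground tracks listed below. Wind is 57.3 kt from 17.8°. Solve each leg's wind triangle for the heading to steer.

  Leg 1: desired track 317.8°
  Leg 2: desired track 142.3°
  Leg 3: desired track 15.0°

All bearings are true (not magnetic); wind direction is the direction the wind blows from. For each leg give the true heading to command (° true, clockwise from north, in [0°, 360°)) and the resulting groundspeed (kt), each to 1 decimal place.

Leg 1: heading=342.3°, groundspeed=80.4 kt
Leg 2: heading=119.1°, groundspeed=142.6 kt
Leg 3: heading=16.3°, groundspeed=62.5 kt

Leg 1: desired track 317.8°; wind correction +24.5° → command heading 342.3°, groundspeed 80.4 kt
Leg 2: desired track 142.3°; wind correction -23.2° → command heading 119.1°, groundspeed 142.6 kt
Leg 3: desired track 15.0°; wind correction +1.3° → command heading 16.3°, groundspeed 62.5 kt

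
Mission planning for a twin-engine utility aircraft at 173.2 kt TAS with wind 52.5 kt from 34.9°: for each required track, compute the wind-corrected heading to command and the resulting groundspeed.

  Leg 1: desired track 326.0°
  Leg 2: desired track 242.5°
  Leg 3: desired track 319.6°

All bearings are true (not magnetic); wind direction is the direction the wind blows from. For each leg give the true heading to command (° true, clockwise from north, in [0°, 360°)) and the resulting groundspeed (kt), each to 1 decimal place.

Leg 1: heading=342.4°, groundspeed=147.2 kt
Leg 2: heading=250.6°, groundspeed=218.0 kt
Leg 3: heading=336.6°, groundspeed=152.3 kt

Leg 1: desired track 326.0°; wind correction +16.4° → command heading 342.4°, groundspeed 147.2 kt
Leg 2: desired track 242.5°; wind correction +8.1° → command heading 250.6°, groundspeed 218.0 kt
Leg 3: desired track 319.6°; wind correction +17.0° → command heading 336.6°, groundspeed 152.3 kt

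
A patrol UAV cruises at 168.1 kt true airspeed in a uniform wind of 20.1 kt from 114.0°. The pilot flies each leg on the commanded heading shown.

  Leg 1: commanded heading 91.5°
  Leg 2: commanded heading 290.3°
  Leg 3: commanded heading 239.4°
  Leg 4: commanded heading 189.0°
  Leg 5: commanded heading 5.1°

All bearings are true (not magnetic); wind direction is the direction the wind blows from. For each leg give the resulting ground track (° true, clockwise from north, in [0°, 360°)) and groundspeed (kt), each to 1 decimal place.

Leg 1: track=88.6°, groundspeed=149.7 kt
Leg 2: track=290.7°, groundspeed=188.2 kt
Leg 3: track=244.6°, groundspeed=180.5 kt
Leg 4: track=195.8°, groundspeed=164.1 kt
Leg 5: track=358.9°, groundspeed=175.6 kt

Leg 1: heading 91.5°; drift -2.9° → track 88.6°, groundspeed 149.7 kt
Leg 2: heading 290.3°; drift +0.4° → track 290.7°, groundspeed 188.2 kt
Leg 3: heading 239.4°; drift +5.2° → track 244.6°, groundspeed 180.5 kt
Leg 4: heading 189.0°; drift +6.8° → track 195.8°, groundspeed 164.1 kt
Leg 5: heading 5.1°; drift -6.2° → track 358.9°, groundspeed 175.6 kt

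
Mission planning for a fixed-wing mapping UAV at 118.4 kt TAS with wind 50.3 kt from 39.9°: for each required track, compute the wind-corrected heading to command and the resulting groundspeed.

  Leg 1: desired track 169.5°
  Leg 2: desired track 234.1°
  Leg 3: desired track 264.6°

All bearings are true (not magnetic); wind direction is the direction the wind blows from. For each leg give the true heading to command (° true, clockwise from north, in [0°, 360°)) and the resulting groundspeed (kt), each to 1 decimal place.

Leg 1: desired track 169.5°; wind correction -19.1° → command heading 150.4°, groundspeed 143.9 kt
Leg 2: desired track 234.1°; wind correction +6.0° → command heading 240.1°, groundspeed 166.5 kt
Leg 3: desired track 264.6°; wind correction +17.4° → command heading 282.0°, groundspeed 148.7 kt

Leg 1: heading=150.4°, groundspeed=143.9 kt
Leg 2: heading=240.1°, groundspeed=166.5 kt
Leg 3: heading=282.0°, groundspeed=148.7 kt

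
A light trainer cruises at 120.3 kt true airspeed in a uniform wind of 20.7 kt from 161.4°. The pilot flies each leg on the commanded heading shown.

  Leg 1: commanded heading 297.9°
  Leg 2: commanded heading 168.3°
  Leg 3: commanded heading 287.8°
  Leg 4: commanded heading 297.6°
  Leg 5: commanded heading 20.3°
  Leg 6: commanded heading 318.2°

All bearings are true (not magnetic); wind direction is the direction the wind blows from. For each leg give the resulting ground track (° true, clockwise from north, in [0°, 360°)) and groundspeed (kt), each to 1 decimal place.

Leg 1: heading 297.9°; drift +6.0° → track 303.9°, groundspeed 136.1 kt
Leg 2: heading 168.3°; drift +1.4° → track 169.7°, groundspeed 99.8 kt
Leg 3: heading 287.8°; drift +7.2° → track 295.0°, groundspeed 133.6 kt
Leg 4: heading 297.6°; drift +6.0° → track 303.6°, groundspeed 136.0 kt
Leg 5: heading 20.3°; drift -5.4° → track 14.9°, groundspeed 137.0 kt
Leg 6: heading 318.2°; drift +3.3° → track 321.5°, groundspeed 139.6 kt

Leg 1: track=303.9°, groundspeed=136.1 kt
Leg 2: track=169.7°, groundspeed=99.8 kt
Leg 3: track=295.0°, groundspeed=133.6 kt
Leg 4: track=303.6°, groundspeed=136.0 kt
Leg 5: track=14.9°, groundspeed=137.0 kt
Leg 6: track=321.5°, groundspeed=139.6 kt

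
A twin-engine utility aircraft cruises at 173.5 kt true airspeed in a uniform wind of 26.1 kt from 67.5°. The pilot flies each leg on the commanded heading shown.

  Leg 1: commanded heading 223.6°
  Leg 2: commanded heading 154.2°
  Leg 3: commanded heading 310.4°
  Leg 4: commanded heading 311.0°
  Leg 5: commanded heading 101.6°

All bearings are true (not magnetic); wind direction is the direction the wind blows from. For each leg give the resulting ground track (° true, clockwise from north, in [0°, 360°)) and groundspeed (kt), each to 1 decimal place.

Leg 1: track=226.7°, groundspeed=197.6 kt
Leg 2: track=162.8°, groundspeed=174.0 kt
Leg 3: track=303.3°, groundspeed=186.8 kt
Leg 4: track=303.8°, groundspeed=186.6 kt
Leg 5: track=107.1°, groundspeed=152.6 kt

Leg 1: heading 223.6°; drift +3.1° → track 226.7°, groundspeed 197.6 kt
Leg 2: heading 154.2°; drift +8.6° → track 162.8°, groundspeed 174.0 kt
Leg 3: heading 310.4°; drift -7.1° → track 303.3°, groundspeed 186.8 kt
Leg 4: heading 311.0°; drift -7.2° → track 303.8°, groundspeed 186.6 kt
Leg 5: heading 101.6°; drift +5.5° → track 107.1°, groundspeed 152.6 kt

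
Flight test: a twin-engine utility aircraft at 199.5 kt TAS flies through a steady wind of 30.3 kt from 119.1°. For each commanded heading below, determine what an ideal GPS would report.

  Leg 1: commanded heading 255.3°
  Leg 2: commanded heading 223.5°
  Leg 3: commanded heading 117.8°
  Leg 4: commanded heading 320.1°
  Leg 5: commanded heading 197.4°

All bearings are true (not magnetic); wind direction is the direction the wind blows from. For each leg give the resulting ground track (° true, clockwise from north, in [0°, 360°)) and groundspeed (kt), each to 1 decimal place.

Leg 1: track=260.7°, groundspeed=222.4 kt
Leg 2: track=231.6°, groundspeed=209.1 kt
Leg 3: track=117.6°, groundspeed=169.2 kt
Leg 4: track=317.4°, groundspeed=228.0 kt
Leg 5: track=206.1°, groundspeed=195.6 kt

Leg 1: heading 255.3°; drift +5.4° → track 260.7°, groundspeed 222.4 kt
Leg 2: heading 223.5°; drift +8.1° → track 231.6°, groundspeed 209.1 kt
Leg 3: heading 117.8°; drift -0.2° → track 117.6°, groundspeed 169.2 kt
Leg 4: heading 320.1°; drift -2.7° → track 317.4°, groundspeed 228.0 kt
Leg 5: heading 197.4°; drift +8.7° → track 206.1°, groundspeed 195.6 kt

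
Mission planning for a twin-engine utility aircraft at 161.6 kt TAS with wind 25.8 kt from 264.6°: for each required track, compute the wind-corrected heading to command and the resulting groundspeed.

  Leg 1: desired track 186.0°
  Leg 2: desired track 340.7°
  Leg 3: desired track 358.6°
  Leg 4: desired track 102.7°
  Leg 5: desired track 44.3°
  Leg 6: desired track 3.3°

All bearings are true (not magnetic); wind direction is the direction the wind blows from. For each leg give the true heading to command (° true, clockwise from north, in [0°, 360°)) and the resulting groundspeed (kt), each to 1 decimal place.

Leg 1: heading=195.0°, groundspeed=154.5 kt
Leg 2: heading=331.8°, groundspeed=153.4 kt
Leg 3: heading=349.4°, groundspeed=161.3 kt
Leg 4: heading=105.5°, groundspeed=185.9 kt
Leg 5: heading=38.4°, groundspeed=180.4 kt
Leg 6: heading=354.2°, groundspeed=163.5 kt

Leg 1: desired track 186.0°; wind correction +9.0° → command heading 195.0°, groundspeed 154.5 kt
Leg 2: desired track 340.7°; wind correction -8.9° → command heading 331.8°, groundspeed 153.4 kt
Leg 3: desired track 358.6°; wind correction -9.2° → command heading 349.4°, groundspeed 161.3 kt
Leg 4: desired track 102.7°; wind correction +2.8° → command heading 105.5°, groundspeed 185.9 kt
Leg 5: desired track 44.3°; wind correction -5.9° → command heading 38.4°, groundspeed 180.4 kt
Leg 6: desired track 3.3°; wind correction -9.1° → command heading 354.2°, groundspeed 163.5 kt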